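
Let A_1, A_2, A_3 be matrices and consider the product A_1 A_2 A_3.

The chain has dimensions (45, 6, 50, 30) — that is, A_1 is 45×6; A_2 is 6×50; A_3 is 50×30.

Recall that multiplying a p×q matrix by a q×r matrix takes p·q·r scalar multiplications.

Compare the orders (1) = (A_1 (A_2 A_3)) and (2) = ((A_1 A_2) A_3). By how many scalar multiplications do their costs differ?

63900

Order (1) = (A_1 (A_2 A_3)): (A_2 A_3): 6×50 by 50×30 → 6×30, cost 6·50·30 = 9000; (A_1 (A_2 A_3)): 45×6 by 6×30 → 45×30, cost 45·6·30 = 8100; cumulative 17100. Total 17100.
Order (2) = ((A_1 A_2) A_3): (A_1 A_2): 45×6 by 6×50 → 45×50, cost 45·6·50 = 13500; ((A_1 A_2) A_3): 45×50 by 50×30 → 45×30, cost 45·50·30 = 67500; cumulative 81000. Total 81000.
Difference: |17100 − 81000| = 63900.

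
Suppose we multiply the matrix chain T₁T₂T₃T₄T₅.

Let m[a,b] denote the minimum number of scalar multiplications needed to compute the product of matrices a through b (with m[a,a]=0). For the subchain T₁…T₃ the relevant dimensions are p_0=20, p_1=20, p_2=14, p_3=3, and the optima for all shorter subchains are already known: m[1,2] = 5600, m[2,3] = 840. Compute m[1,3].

m[1,3] = min over k∈[1,2] of m[1,k]+m[k+1,3]+p_{0}·p_k·p_{3}.
k=1: 0 + 840 + 20·20·3 = 2040; k=2: 5600 + 0 + 20·14·3 = 6440.
Minimum: 2040 at k=1.

2040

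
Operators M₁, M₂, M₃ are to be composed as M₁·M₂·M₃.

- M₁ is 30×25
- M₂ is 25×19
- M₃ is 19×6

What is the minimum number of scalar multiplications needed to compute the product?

7350

Order (M₁·(M₂·M₃)): (M₂·M₃): 25×19 by 19×6 → 25×6, cost 25·19·6 = 2850; (M₁·(M₂·M₃)): 30×25 by 25×6 → 30×6, cost 30·25·6 = 4500; cumulative 7350. Total 7350.
Order ((M₁·M₂)·M₃): (M₁·M₂): 30×25 by 25×19 → 30×19, cost 30·25·19 = 14250; ((M₁·M₂)·M₃): 30×19 by 19×6 → 30×6, cost 30·19·6 = 3420; cumulative 17670. Total 17670.
Minimum: 7350.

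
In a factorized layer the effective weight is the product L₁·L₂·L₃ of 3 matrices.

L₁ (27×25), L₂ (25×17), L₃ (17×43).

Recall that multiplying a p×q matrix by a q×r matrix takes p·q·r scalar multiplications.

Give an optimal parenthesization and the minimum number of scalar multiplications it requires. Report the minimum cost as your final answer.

(L₁·(L₂·L₃)): cost 47300.
((L₁·L₂)·L₃): cost 31212.
Optimal: ((L₁·L₂)·L₃) with cost 31212.

31212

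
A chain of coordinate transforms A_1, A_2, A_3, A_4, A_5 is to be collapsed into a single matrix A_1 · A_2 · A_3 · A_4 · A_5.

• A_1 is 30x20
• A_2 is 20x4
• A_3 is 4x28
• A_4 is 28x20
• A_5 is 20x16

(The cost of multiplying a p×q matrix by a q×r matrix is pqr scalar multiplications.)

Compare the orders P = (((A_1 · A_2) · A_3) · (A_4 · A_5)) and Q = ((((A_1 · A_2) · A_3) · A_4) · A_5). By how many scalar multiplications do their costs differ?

4000

Order P = (((A_1 · A_2) · A_3) · (A_4 · A_5)): (A_1 · A_2): 30×20 by 20×4 → 30×4, cost 30·20·4 = 2400; ((A_1 · A_2) · A_3): 30×4 by 4×28 → 30×28, cost 30·4·28 = 3360; cumulative 5760; (A_4 · A_5): 28×20 by 20×16 → 28×16, cost 28·20·16 = 8960; (((A_1 · A_2) · A_3) · (A_4 · A_5)): 30×28 by 28×16 → 30×16, cost 30·28·16 = 13440; cumulative 28160. Total 28160.
Order Q = ((((A_1 · A_2) · A_3) · A_4) · A_5): (A_1 · A_2): 30×20 by 20×4 → 30×4, cost 30·20·4 = 2400; ((A_1 · A_2) · A_3): 30×4 by 4×28 → 30×28, cost 30·4·28 = 3360; cumulative 5760; (((A_1 · A_2) · A_3) · A_4): 30×28 by 28×20 → 30×20, cost 30·28·20 = 16800; cumulative 22560; ((((A_1 · A_2) · A_3) · A_4) · A_5): 30×20 by 20×16 → 30×16, cost 30·20·16 = 9600; cumulative 32160. Total 32160.
Difference: |28160 − 32160| = 4000.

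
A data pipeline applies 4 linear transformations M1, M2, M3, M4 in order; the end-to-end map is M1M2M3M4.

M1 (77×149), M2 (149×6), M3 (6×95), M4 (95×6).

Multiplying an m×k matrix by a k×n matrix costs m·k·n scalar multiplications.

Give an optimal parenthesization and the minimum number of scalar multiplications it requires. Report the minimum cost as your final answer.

Adjacent pairs: M1M2 = 77·149·6 = 68838; M2M3 = 149·6·95 = 84930; M3M4 = 6·95·6 = 3420.
Length 3: M1..M3: k=1: 0+84930+77·149·95=1174865; k=2: 68838+0+77·6·95=112728 → min 112728 | M2..M4: k=2: 0+3420+149·6·6=8784; k=3: 84930+0+149·95·6=169860 → min 8784.
Length 4: M1..M4: k=1: 0+8784+77·149·6=77622; k=2: 68838+3420+77·6·6=75030; k=3: 112728+0+77·95·6=156618 → min 75030.
Optimal parenthesization: ((M1M2)(M3M4)) with cost 75030.

75030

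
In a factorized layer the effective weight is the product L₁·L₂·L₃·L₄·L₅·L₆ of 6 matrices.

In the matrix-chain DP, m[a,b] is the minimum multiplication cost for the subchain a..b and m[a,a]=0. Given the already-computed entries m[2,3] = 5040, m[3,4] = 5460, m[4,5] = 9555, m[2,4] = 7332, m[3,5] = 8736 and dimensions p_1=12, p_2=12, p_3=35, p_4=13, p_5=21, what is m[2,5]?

10608

m[2,5] = min over k∈[2,4] of m[2,k]+m[k+1,5]+p_{1}·p_k·p_{5}.
k=2: 0 + 8736 + 12·12·21 = 11760; k=3: 5040 + 9555 + 12·35·21 = 23415; k=4: 7332 + 0 + 12·13·21 = 10608.
Minimum: 10608 at k=4.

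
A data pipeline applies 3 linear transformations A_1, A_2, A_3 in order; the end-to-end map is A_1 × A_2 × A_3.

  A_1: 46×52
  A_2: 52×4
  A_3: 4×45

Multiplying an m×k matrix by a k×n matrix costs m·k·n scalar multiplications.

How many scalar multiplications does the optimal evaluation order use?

17848

Order (A_1 × (A_2 × A_3)): (A_2 × A_3): 52×4 by 4×45 → 52×45, cost 52·4·45 = 9360; (A_1 × (A_2 × A_3)): 46×52 by 52×45 → 46×45, cost 46·52·45 = 107640; cumulative 117000. Total 117000.
Order ((A_1 × A_2) × A_3): (A_1 × A_2): 46×52 by 52×4 → 46×4, cost 46·52·4 = 9568; ((A_1 × A_2) × A_3): 46×4 by 4×45 → 46×45, cost 46·4·45 = 8280; cumulative 17848. Total 17848.
Minimum: 17848.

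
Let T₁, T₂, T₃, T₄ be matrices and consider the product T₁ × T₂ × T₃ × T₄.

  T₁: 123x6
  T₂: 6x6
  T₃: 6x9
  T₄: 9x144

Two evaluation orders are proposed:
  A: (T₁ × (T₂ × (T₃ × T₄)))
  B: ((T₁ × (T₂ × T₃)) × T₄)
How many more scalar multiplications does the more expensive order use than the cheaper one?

47142

Order A = (T₁ × (T₂ × (T₃ × T₄))): (T₃ × T₄): 6×9 by 9×144 → 6×144, cost 6·9·144 = 7776; (T₂ × (T₃ × T₄)): 6×6 by 6×144 → 6×144, cost 6·6·144 = 5184; cumulative 12960; (T₁ × (T₂ × (T₃ × T₄))): 123×6 by 6×144 → 123×144, cost 123·6·144 = 106272; cumulative 119232. Total 119232.
Order B = ((T₁ × (T₂ × T₃)) × T₄): (T₂ × T₃): 6×6 by 6×9 → 6×9, cost 6·6·9 = 324; (T₁ × (T₂ × T₃)): 123×6 by 6×9 → 123×9, cost 123·6·9 = 6642; cumulative 6966; ((T₁ × (T₂ × T₃)) × T₄): 123×9 by 9×144 → 123×144, cost 123·9·144 = 159408; cumulative 166374. Total 166374.
Difference: |119232 − 166374| = 47142.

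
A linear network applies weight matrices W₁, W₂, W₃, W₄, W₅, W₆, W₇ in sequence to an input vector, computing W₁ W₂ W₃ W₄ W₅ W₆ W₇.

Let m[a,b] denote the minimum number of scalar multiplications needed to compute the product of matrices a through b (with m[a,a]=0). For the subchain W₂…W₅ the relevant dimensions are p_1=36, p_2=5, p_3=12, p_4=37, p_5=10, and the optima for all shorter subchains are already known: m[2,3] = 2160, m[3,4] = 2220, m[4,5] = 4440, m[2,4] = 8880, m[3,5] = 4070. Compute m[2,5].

5870

m[2,5] = min over k∈[2,4] of m[2,k]+m[k+1,5]+p_{1}·p_k·p_{5}.
k=2: 0 + 4070 + 36·5·10 = 5870; k=3: 2160 + 4440 + 36·12·10 = 10920; k=4: 8880 + 0 + 36·37·10 = 22200.
Minimum: 5870 at k=2.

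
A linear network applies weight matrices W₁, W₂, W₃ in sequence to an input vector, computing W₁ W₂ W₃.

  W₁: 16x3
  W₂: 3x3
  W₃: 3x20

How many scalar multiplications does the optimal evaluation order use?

1104

Order (W₁ (W₂ W₃)): (W₂ W₃): 3×3 by 3×20 → 3×20, cost 3·3·20 = 180; (W₁ (W₂ W₃)): 16×3 by 3×20 → 16×20, cost 16·3·20 = 960; cumulative 1140. Total 1140.
Order ((W₁ W₂) W₃): (W₁ W₂): 16×3 by 3×3 → 16×3, cost 16·3·3 = 144; ((W₁ W₂) W₃): 16×3 by 3×20 → 16×20, cost 16·3·20 = 960; cumulative 1104. Total 1104.
Minimum: 1104.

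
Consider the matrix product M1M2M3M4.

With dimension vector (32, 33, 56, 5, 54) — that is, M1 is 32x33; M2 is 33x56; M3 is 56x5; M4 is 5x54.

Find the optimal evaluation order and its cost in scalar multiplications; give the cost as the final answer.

Adjacent pairs: M1M2 = 32·33·56 = 59136; M2M3 = 33·56·5 = 9240; M3M4 = 56·5·54 = 15120.
Length 3: M1..M3: k=1: 0+9240+32·33·5=14520; k=2: 59136+0+32·56·5=68096 → min 14520 | M2..M4: k=2: 0+15120+33·56·54=114912; k=3: 9240+0+33·5·54=18150 → min 18150.
Length 4: M1..M4: k=1: 0+18150+32·33·54=75174; k=2: 59136+15120+32·56·54=171024; k=3: 14520+0+32·5·54=23160 → min 23160.
Optimal parenthesization: ((M1(M2M3))M4) with cost 23160.

23160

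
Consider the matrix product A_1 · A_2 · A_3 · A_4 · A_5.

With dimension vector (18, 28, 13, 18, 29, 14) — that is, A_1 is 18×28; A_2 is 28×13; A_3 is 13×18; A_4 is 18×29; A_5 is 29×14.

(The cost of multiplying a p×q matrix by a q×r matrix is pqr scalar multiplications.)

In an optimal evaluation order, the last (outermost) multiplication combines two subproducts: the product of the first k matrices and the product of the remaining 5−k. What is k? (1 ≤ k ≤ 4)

2

Adjacent pairs: A_1A_2 = 18·28·13 = 6552; A_2A_3 = 28·13·18 = 6552; A_3A_4 = 13·18·29 = 6786; A_4A_5 = 18·29·14 = 7308.
Length 3: A_1..A_3: k=1: 0+6552+18·28·18=15624; k=2: 6552+0+18·13·18=10764 → min 10764 | A_2..A_4: k=2: 0+6786+28·13·29=17342; k=3: 6552+0+28·18·29=21168 → min 17342 | A_3..A_5: k=3: 0+7308+13·18·14=10584; k=4: 6786+0+13·29·14=12064 → min 10584.
Length 4: A_1..A_4: k=1: 0+17342+18·28·29=31958; k=2: 6552+6786+18·13·29=20124; k=3: 10764+0+18·18·29=20160 → min 20124 | A_2..A_5: k=2: 0+10584+28·13·14=15680; k=3: 6552+7308+28·18·14=20916; k=4: 17342+0+28·29·14=28710 → min 15680.
Top-level splits: k=1: (A_1..A_1)·(A_2..A_5) → 0+15680+18·28·14 = 22736; k=2: (A_1..A_2)·(A_3..A_5) → 6552+10584+18·13·14 = 20412; k=3: (A_1..A_3)·(A_4..A_5) → 10764+7308+18·18·14 = 22608; k=4: (A_1..A_4)·(A_5..A_5) → 20124+0+18·29·14 = 27432.
Best split is after A_2, i.e. k = 2.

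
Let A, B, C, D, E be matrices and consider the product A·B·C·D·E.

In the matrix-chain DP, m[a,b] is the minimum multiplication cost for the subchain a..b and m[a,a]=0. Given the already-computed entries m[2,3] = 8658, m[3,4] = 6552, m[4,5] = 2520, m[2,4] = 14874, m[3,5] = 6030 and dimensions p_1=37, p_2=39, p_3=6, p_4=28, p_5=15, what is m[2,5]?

m[2,5] = min over k∈[2,4] of m[2,k]+m[k+1,5]+p_{1}·p_k·p_{5}.
k=2: 0 + 6030 + 37·39·15 = 27675; k=3: 8658 + 2520 + 37·6·15 = 14508; k=4: 14874 + 0 + 37·28·15 = 30414.
Minimum: 14508 at k=3.

14508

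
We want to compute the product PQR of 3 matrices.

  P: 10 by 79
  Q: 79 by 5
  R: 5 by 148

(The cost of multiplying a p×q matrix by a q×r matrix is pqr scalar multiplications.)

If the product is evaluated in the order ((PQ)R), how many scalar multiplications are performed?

(PQ): 10×79 by 79×5 → 10×5, cost 10·79·5 = 3950
((PQ)R): 10×5 by 5×148 → 10×148, cost 10·5·148 = 7400; cumulative 11350
Total: 11350 scalar multiplications.

11350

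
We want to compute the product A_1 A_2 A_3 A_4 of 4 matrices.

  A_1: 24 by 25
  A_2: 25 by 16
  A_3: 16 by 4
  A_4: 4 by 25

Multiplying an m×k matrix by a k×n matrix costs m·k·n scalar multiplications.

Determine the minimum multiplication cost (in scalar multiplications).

6400

Adjacent pairs: A_1A_2 = 24·25·16 = 9600; A_2A_3 = 25·16·4 = 1600; A_3A_4 = 16·4·25 = 1600.
Length 3: A_1..A_3: k=1: 0+1600+24·25·4=4000; k=2: 9600+0+24·16·4=11136 → min 4000 | A_2..A_4: k=2: 0+1600+25·16·25=11600; k=3: 1600+0+25·4·25=4100 → min 4100.
Length 4: A_1..A_4: k=1: 0+4100+24·25·25=19100; k=2: 9600+1600+24·16·25=20800; k=3: 4000+0+24·4·25=6400 → min 6400.
Optimal order: ((A_1 (A_2 A_3)) A_4) with cost 6400.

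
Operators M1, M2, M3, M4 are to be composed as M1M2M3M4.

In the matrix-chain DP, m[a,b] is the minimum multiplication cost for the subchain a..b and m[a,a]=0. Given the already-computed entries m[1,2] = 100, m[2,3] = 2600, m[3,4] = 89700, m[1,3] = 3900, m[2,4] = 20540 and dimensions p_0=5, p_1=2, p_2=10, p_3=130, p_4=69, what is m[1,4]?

m[1,4] = min over k∈[1,3] of m[1,k]+m[k+1,4]+p_{0}·p_k·p_{4}.
k=1: 0 + 20540 + 5·2·69 = 21230; k=2: 100 + 89700 + 5·10·69 = 93250; k=3: 3900 + 0 + 5·130·69 = 48750.
Minimum: 21230 at k=1.

21230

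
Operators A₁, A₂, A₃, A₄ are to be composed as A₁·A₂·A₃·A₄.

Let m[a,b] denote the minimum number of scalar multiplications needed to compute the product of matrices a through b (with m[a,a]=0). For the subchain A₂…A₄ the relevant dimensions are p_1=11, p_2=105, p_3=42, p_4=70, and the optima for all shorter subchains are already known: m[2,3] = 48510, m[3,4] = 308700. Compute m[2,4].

80850

m[2,4] = min over k∈[2,3] of m[2,k]+m[k+1,4]+p_{1}·p_k·p_{4}.
k=2: 0 + 308700 + 11·105·70 = 389550; k=3: 48510 + 0 + 11·42·70 = 80850.
Minimum: 80850 at k=3.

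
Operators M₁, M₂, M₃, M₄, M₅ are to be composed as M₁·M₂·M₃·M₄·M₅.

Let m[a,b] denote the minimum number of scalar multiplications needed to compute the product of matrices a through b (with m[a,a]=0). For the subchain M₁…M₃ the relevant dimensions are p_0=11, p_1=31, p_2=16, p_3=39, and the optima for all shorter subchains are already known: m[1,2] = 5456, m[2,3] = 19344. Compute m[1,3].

12320

m[1,3] = min over k∈[1,2] of m[1,k]+m[k+1,3]+p_{0}·p_k·p_{3}.
k=1: 0 + 19344 + 11·31·39 = 32643; k=2: 5456 + 0 + 11·16·39 = 12320.
Minimum: 12320 at k=2.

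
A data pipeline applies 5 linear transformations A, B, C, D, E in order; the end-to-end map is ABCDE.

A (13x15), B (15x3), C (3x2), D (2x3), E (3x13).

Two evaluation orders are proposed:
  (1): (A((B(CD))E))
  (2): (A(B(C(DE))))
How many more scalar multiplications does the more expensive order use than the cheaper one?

Order (1) = (A((B(CD))E)): (CD): 3×2 by 2×3 → 3×3, cost 3·2·3 = 18; (B(CD)): 15×3 by 3×3 → 15×3, cost 15·3·3 = 135; cumulative 153; ((B(CD))E): 15×3 by 3×13 → 15×13, cost 15·3·13 = 585; cumulative 738; (A((B(CD))E)): 13×15 by 15×13 → 13×13, cost 13·15·13 = 2535; cumulative 3273. Total 3273.
Order (2) = (A(B(C(DE)))): (DE): 2×3 by 3×13 → 2×13, cost 2·3·13 = 78; (C(DE)): 3×2 by 2×13 → 3×13, cost 3·2·13 = 78; cumulative 156; (B(C(DE))): 15×3 by 3×13 → 15×13, cost 15·3·13 = 585; cumulative 741; (A(B(C(DE)))): 13×15 by 15×13 → 13×13, cost 13·15·13 = 2535; cumulative 3276. Total 3276.
Difference: |3273 − 3276| = 3.

3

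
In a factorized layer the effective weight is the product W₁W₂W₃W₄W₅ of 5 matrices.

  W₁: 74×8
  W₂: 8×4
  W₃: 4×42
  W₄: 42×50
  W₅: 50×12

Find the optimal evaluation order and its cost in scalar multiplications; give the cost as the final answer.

Adjacent pairs: W₁W₂ = 74·8·4 = 2368; W₂W₃ = 8·4·42 = 1344; W₃W₄ = 4·42·50 = 8400; W₄W₅ = 42·50·12 = 25200.
Length 3: W₁..W₃: k=1: 0+1344+74·8·42=26208; k=2: 2368+0+74·4·42=14800 → min 14800 | W₂..W₄: k=2: 0+8400+8·4·50=10000; k=3: 1344+0+8·42·50=18144 → min 10000 | W₃..W₅: k=3: 0+25200+4·42·12=27216; k=4: 8400+0+4·50·12=10800 → min 10800.
Length 4: W₁..W₄: k=1: 0+10000+74·8·50=39600; k=2: 2368+8400+74·4·50=25568; k=3: 14800+0+74·42·50=170200 → min 25568 | W₂..W₅: k=2: 0+10800+8·4·12=11184; k=3: 1344+25200+8·42·12=30576; k=4: 10000+0+8·50·12=14800 → min 11184.
Length 5: W₁..W₅: k=1: 0+11184+74·8·12=18288; k=2: 2368+10800+74·4·12=16720; k=3: 14800+25200+74·42·12=77296; k=4: 25568+0+74·50·12=69968 → min 16720.
Optimal parenthesization: ((W₁W₂)((W₃W₄)W₅)) with cost 16720.

16720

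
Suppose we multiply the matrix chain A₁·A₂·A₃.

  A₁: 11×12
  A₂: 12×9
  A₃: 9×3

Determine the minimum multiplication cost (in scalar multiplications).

Order (A₁·(A₂·A₃)): (A₂·A₃): 12×9 by 9×3 → 12×3, cost 12·9·3 = 324; (A₁·(A₂·A₃)): 11×12 by 12×3 → 11×3, cost 11·12·3 = 396; cumulative 720. Total 720.
Order ((A₁·A₂)·A₃): (A₁·A₂): 11×12 by 12×9 → 11×9, cost 11·12·9 = 1188; ((A₁·A₂)·A₃): 11×9 by 9×3 → 11×3, cost 11·9·3 = 297; cumulative 1485. Total 1485.
Minimum: 720.

720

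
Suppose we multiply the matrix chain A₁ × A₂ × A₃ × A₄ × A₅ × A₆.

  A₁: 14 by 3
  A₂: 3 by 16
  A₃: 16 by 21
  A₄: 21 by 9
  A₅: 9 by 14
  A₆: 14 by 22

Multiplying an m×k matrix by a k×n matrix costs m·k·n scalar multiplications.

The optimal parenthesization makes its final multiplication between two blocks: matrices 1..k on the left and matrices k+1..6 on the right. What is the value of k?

Adjacent pairs: A₁A₂ = 14·3·16 = 672; A₂A₃ = 3·16·21 = 1008; A₃A₄ = 16·21·9 = 3024; A₄A₅ = 21·9·14 = 2646; A₅A₆ = 9·14·22 = 2772.
Length 3: A₁..A₃: k=1: 0+1008+14·3·21=1890; k=2: 672+0+14·16·21=5376 → min 1890 | A₂..A₄: k=2: 0+3024+3·16·9=3456; k=3: 1008+0+3·21·9=1575 → min 1575 | A₃..A₅: k=3: 0+2646+16·21·14=7350; k=4: 3024+0+16·9·14=5040 → min 5040 | A₄..A₆: k=4: 0+2772+21·9·22=6930; k=5: 2646+0+21·14·22=9114 → min 6930.
Length 4: A₁..A₄: k=1: 0+1575+14·3·9=1953; k=2: 672+3024+14·16·9=5712; k=3: 1890+0+14·21·9=4536 → min 1953 | A₂..A₅: k=2: 0+5040+3·16·14=5712; k=3: 1008+2646+3·21·14=4536; k=4: 1575+0+3·9·14=1953 → min 1953 | A₃..A₆: k=3: 0+6930+16·21·22=14322; k=4: 3024+2772+16·9·22=8964; k=5: 5040+0+16·14·22=9968 → min 8964.
Length 5: A₁..A₅: k=1: 0+1953+14·3·14=2541; k=2: 672+5040+14·16·14=8848; k=3: 1890+2646+14·21·14=8652; k=4: 1953+0+14·9·14=3717 → min 2541 | A₂..A₆: k=2: 0+8964+3·16·22=10020; k=3: 1008+6930+3·21·22=9324; k=4: 1575+2772+3·9·22=4941; k=5: 1953+0+3·14·22=2877 → min 2877.
Top-level splits: k=1: (A₁..A₁)·(A₂..A₆) → 0+2877+14·3·22 = 3801; k=2: (A₁..A₂)·(A₃..A₆) → 672+8964+14·16·22 = 14564; k=3: (A₁..A₃)·(A₄..A₆) → 1890+6930+14·21·22 = 15288; k=4: (A₁..A₄)·(A₅..A₆) → 1953+2772+14·9·22 = 7497; k=5: (A₁..A₅)·(A₆..A₆) → 2541+0+14·14·22 = 6853.
Best split is after A₁, i.e. k = 1.

1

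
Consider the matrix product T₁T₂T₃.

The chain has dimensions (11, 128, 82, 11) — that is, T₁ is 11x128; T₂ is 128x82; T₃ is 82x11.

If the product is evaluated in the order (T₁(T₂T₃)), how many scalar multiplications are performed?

130944

(T₂T₃): 128×82 by 82×11 → 128×11, cost 128·82·11 = 115456
(T₁(T₂T₃)): 11×128 by 128×11 → 11×11, cost 11·128·11 = 15488; cumulative 130944
Total: 130944 scalar multiplications.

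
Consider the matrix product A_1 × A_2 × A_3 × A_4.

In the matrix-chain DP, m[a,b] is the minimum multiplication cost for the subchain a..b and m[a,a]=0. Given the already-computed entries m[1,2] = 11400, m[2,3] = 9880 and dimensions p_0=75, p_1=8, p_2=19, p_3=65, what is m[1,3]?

m[1,3] = min over k∈[1,2] of m[1,k]+m[k+1,3]+p_{0}·p_k·p_{3}.
k=1: 0 + 9880 + 75·8·65 = 48880; k=2: 11400 + 0 + 75·19·65 = 104025.
Minimum: 48880 at k=1.

48880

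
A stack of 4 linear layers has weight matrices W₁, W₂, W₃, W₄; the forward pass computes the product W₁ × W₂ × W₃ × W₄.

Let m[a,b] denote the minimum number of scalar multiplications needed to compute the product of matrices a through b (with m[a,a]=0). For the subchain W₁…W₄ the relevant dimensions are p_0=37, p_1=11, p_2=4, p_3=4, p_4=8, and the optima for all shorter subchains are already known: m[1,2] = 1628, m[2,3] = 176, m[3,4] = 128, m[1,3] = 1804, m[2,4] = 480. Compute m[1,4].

m[1,4] = min over k∈[1,3] of m[1,k]+m[k+1,4]+p_{0}·p_k·p_{4}.
k=1: 0 + 480 + 37·11·8 = 3736; k=2: 1628 + 128 + 37·4·8 = 2940; k=3: 1804 + 0 + 37·4·8 = 2988.
Minimum: 2940 at k=2.

2940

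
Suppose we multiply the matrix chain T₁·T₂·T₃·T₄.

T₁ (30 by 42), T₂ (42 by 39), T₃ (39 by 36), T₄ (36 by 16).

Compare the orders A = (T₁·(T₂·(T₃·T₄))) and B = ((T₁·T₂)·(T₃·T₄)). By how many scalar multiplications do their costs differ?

21492

Order A = (T₁·(T₂·(T₃·T₄))): (T₃·T₄): 39×36 by 36×16 → 39×16, cost 39·36·16 = 22464; (T₂·(T₃·T₄)): 42×39 by 39×16 → 42×16, cost 42·39·16 = 26208; cumulative 48672; (T₁·(T₂·(T₃·T₄))): 30×42 by 42×16 → 30×16, cost 30·42·16 = 20160; cumulative 68832. Total 68832.
Order B = ((T₁·T₂)·(T₃·T₄)): (T₁·T₂): 30×42 by 42×39 → 30×39, cost 30·42·39 = 49140; (T₃·T₄): 39×36 by 36×16 → 39×16, cost 39·36·16 = 22464; ((T₁·T₂)·(T₃·T₄)): 30×39 by 39×16 → 30×16, cost 30·39·16 = 18720; cumulative 90324. Total 90324.
Difference: |68832 − 90324| = 21492.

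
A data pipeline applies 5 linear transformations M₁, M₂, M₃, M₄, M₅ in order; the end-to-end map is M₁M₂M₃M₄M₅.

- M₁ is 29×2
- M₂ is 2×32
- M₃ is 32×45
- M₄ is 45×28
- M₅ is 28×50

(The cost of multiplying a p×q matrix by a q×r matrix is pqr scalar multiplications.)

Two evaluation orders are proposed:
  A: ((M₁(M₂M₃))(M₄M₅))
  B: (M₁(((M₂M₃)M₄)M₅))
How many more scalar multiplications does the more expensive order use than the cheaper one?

Order A = ((M₁(M₂M₃))(M₄M₅)): (M₂M₃): 2×32 by 32×45 → 2×45, cost 2·32·45 = 2880; (M₁(M₂M₃)): 29×2 by 2×45 → 29×45, cost 29·2·45 = 2610; cumulative 5490; (M₄M₅): 45×28 by 28×50 → 45×50, cost 45·28·50 = 63000; ((M₁(M₂M₃))(M₄M₅)): 29×45 by 45×50 → 29×50, cost 29·45·50 = 65250; cumulative 133740. Total 133740.
Order B = (M₁(((M₂M₃)M₄)M₅)): (M₂M₃): 2×32 by 32×45 → 2×45, cost 2·32·45 = 2880; ((M₂M₃)M₄): 2×45 by 45×28 → 2×28, cost 2·45·28 = 2520; cumulative 5400; (((M₂M₃)M₄)M₅): 2×28 by 28×50 → 2×50, cost 2·28·50 = 2800; cumulative 8200; (M₁(((M₂M₃)M₄)M₅)): 29×2 by 2×50 → 29×50, cost 29·2·50 = 2900; cumulative 11100. Total 11100.
Difference: |133740 − 11100| = 122640.

122640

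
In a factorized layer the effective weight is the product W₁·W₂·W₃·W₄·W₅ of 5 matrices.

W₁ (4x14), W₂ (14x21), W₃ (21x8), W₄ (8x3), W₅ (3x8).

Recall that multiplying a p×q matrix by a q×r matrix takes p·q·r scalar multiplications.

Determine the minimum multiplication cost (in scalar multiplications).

Adjacent pairs: W₁W₂ = 4·14·21 = 1176; W₂W₃ = 14·21·8 = 2352; W₃W₄ = 21·8·3 = 504; W₄W₅ = 8·3·8 = 192.
Length 3: W₁..W₃: k=1: 0+2352+4·14·8=2800; k=2: 1176+0+4·21·8=1848 → min 1848 | W₂..W₄: k=2: 0+504+14·21·3=1386; k=3: 2352+0+14·8·3=2688 → min 1386 | W₃..W₅: k=3: 0+192+21·8·8=1536; k=4: 504+0+21·3·8=1008 → min 1008.
Length 4: W₁..W₄: k=1: 0+1386+4·14·3=1554; k=2: 1176+504+4·21·3=1932; k=3: 1848+0+4·8·3=1944 → min 1554 | W₂..W₅: k=2: 0+1008+14·21·8=3360; k=3: 2352+192+14·8·8=3440; k=4: 1386+0+14·3·8=1722 → min 1722.
Length 5: W₁..W₅: k=1: 0+1722+4·14·8=2170; k=2: 1176+1008+4·21·8=2856; k=3: 1848+192+4·8·8=2296; k=4: 1554+0+4·3·8=1650 → min 1650.
Optimal order: ((W₁·(W₂·(W₃·W₄)))·W₅) with cost 1650.

1650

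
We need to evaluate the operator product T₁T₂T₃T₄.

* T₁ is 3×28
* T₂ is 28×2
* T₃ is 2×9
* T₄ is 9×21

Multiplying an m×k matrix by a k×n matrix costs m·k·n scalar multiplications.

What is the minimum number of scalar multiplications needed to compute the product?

Adjacent pairs: T₁T₂ = 3·28·2 = 168; T₂T₃ = 28·2·9 = 504; T₃T₄ = 2·9·21 = 378.
Length 3: T₁..T₃: k=1: 0+504+3·28·9=1260; k=2: 168+0+3·2·9=222 → min 222 | T₂..T₄: k=2: 0+378+28·2·21=1554; k=3: 504+0+28·9·21=5796 → min 1554.
Length 4: T₁..T₄: k=1: 0+1554+3·28·21=3318; k=2: 168+378+3·2·21=672; k=3: 222+0+3·9·21=789 → min 672.
Optimal order: ((T₁T₂)(T₃T₄)) with cost 672.

672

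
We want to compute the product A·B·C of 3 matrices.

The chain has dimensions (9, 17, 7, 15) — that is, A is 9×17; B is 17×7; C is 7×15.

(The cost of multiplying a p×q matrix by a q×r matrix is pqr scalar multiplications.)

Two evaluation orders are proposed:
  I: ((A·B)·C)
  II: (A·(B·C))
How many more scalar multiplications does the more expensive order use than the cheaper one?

2064

Order I = ((A·B)·C): (A·B): 9×17 by 17×7 → 9×7, cost 9·17·7 = 1071; ((A·B)·C): 9×7 by 7×15 → 9×15, cost 9·7·15 = 945; cumulative 2016. Total 2016.
Order II = (A·(B·C)): (B·C): 17×7 by 7×15 → 17×15, cost 17·7·15 = 1785; (A·(B·C)): 9×17 by 17×15 → 9×15, cost 9·17·15 = 2295; cumulative 4080. Total 4080.
Difference: |2016 − 4080| = 2064.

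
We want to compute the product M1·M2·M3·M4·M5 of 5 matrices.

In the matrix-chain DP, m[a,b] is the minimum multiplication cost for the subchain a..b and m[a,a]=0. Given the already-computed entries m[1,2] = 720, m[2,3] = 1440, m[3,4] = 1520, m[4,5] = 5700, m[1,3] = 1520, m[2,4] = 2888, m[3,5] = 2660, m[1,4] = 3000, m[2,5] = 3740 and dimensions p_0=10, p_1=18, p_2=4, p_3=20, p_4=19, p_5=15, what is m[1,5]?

m[1,5] = min over k∈[1,4] of m[1,k]+m[k+1,5]+p_{0}·p_k·p_{5}.
k=1: 0 + 3740 + 10·18·15 = 6440; k=2: 720 + 2660 + 10·4·15 = 3980; k=3: 1520 + 5700 + 10·20·15 = 10220; k=4: 3000 + 0 + 10·19·15 = 5850.
Minimum: 3980 at k=2.

3980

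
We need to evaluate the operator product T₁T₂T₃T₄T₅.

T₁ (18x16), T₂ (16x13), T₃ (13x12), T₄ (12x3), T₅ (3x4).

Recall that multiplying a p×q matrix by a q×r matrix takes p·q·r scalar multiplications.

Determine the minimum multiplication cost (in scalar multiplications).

2172

Adjacent pairs: T₁T₂ = 18·16·13 = 3744; T₂T₃ = 16·13·12 = 2496; T₃T₄ = 13·12·3 = 468; T₄T₅ = 12·3·4 = 144.
Length 3: T₁..T₃: k=1: 0+2496+18·16·12=5952; k=2: 3744+0+18·13·12=6552 → min 5952 | T₂..T₄: k=2: 0+468+16·13·3=1092; k=3: 2496+0+16·12·3=3072 → min 1092 | T₃..T₅: k=3: 0+144+13·12·4=768; k=4: 468+0+13·3·4=624 → min 624.
Length 4: T₁..T₄: k=1: 0+1092+18·16·3=1956; k=2: 3744+468+18·13·3=4914; k=3: 5952+0+18·12·3=6600 → min 1956 | T₂..T₅: k=2: 0+624+16·13·4=1456; k=3: 2496+144+16·12·4=3408; k=4: 1092+0+16·3·4=1284 → min 1284.
Length 5: T₁..T₅: k=1: 0+1284+18·16·4=2436; k=2: 3744+624+18·13·4=5304; k=3: 5952+144+18·12·4=6960; k=4: 1956+0+18·3·4=2172 → min 2172.
Optimal order: ((T₁(T₂(T₃T₄)))T₅) with cost 2172.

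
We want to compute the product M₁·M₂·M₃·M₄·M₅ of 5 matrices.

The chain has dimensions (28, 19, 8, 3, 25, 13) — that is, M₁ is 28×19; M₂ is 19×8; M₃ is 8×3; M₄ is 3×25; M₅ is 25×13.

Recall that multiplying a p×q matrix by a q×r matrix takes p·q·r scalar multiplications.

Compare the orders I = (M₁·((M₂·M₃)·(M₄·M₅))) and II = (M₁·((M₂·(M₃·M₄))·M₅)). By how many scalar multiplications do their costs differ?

8403

Order I = (M₁·((M₂·M₃)·(M₄·M₅))): (M₂·M₃): 19×8 by 8×3 → 19×3, cost 19·8·3 = 456; (M₄·M₅): 3×25 by 25×13 → 3×13, cost 3·25·13 = 975; ((M₂·M₃)·(M₄·M₅)): 19×3 by 3×13 → 19×13, cost 19·3·13 = 741; cumulative 2172; (M₁·((M₂·M₃)·(M₄·M₅))): 28×19 by 19×13 → 28×13, cost 28·19·13 = 6916; cumulative 9088. Total 9088.
Order II = (M₁·((M₂·(M₃·M₄))·M₅)): (M₃·M₄): 8×3 by 3×25 → 8×25, cost 8·3·25 = 600; (M₂·(M₃·M₄)): 19×8 by 8×25 → 19×25, cost 19·8·25 = 3800; cumulative 4400; ((M₂·(M₃·M₄))·M₅): 19×25 by 25×13 → 19×13, cost 19·25·13 = 6175; cumulative 10575; (M₁·((M₂·(M₃·M₄))·M₅)): 28×19 by 19×13 → 28×13, cost 28·19·13 = 6916; cumulative 17491. Total 17491.
Difference: |9088 − 17491| = 8403.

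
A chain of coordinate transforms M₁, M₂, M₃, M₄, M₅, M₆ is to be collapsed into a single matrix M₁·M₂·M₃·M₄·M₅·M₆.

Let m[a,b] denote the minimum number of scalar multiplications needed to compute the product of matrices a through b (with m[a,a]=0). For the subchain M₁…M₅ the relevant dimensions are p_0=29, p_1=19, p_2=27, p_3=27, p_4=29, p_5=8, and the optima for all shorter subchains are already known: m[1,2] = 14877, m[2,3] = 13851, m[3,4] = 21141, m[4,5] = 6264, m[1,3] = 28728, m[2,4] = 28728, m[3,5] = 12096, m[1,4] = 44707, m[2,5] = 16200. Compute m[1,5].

m[1,5] = min over k∈[1,4] of m[1,k]+m[k+1,5]+p_{0}·p_k·p_{5}.
k=1: 0 + 16200 + 29·19·8 = 20608; k=2: 14877 + 12096 + 29·27·8 = 33237; k=3: 28728 + 6264 + 29·27·8 = 41256; k=4: 44707 + 0 + 29·29·8 = 51435.
Minimum: 20608 at k=1.

20608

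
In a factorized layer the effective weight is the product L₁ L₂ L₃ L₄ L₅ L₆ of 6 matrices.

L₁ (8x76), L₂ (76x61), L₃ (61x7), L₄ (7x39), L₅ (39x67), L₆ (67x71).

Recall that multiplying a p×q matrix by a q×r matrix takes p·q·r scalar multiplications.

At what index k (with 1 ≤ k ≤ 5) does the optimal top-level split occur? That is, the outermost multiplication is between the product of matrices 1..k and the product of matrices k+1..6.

Adjacent pairs: L₁L₂ = 8·76·61 = 37088; L₂L₃ = 76·61·7 = 32452; L₃L₄ = 61·7·39 = 16653; L₄L₅ = 7·39·67 = 18291; L₅L₆ = 39·67·71 = 185523.
Length 3: L₁..L₃: k=1: 0+32452+8·76·7=36708; k=2: 37088+0+8·61·7=40504 → min 36708 | L₂..L₄: k=2: 0+16653+76·61·39=197457; k=3: 32452+0+76·7·39=53200 → min 53200 | L₃..L₅: k=3: 0+18291+61·7·67=46900; k=4: 16653+0+61·39·67=176046 → min 46900 | L₄..L₆: k=4: 0+185523+7·39·71=204906; k=5: 18291+0+7·67·71=51590 → min 51590.
Length 4: L₁..L₄: k=1: 0+53200+8·76·39=76912; k=2: 37088+16653+8·61·39=72773; k=3: 36708+0+8·7·39=38892 → min 38892 | L₂..L₅: k=2: 0+46900+76·61·67=357512; k=3: 32452+18291+76·7·67=86387; k=4: 53200+0+76·39·67=251788 → min 86387 | L₃..L₆: k=3: 0+51590+61·7·71=81907; k=4: 16653+185523+61·39·71=371085; k=5: 46900+0+61·67·71=337077 → min 81907.
Length 5: L₁..L₅: k=1: 0+86387+8·76·67=127123; k=2: 37088+46900+8·61·67=116684; k=3: 36708+18291+8·7·67=58751; k=4: 38892+0+8·39·67=59796 → min 58751 | L₂..L₆: k=2: 0+81907+76·61·71=411063; k=3: 32452+51590+76·7·71=121814; k=4: 53200+185523+76·39·71=449167; k=5: 86387+0+76·67·71=447919 → min 121814.
Top-level splits: k=1: (L₁..L₁)·(L₂..L₆) → 0+121814+8·76·71 = 164982; k=2: (L₁..L₂)·(L₃..L₆) → 37088+81907+8·61·71 = 153643; k=3: (L₁..L₃)·(L₄..L₆) → 36708+51590+8·7·71 = 92274; k=4: (L₁..L₄)·(L₅..L₆) → 38892+185523+8·39·71 = 246567; k=5: (L₁..L₅)·(L₆..L₆) → 58751+0+8·67·71 = 96807.
Best split is after L₃, i.e. k = 3.

3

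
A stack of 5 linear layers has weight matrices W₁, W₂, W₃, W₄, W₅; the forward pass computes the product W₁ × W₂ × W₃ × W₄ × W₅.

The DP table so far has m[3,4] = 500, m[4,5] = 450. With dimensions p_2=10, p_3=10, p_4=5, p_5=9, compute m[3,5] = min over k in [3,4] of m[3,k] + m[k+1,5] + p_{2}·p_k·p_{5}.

m[3,5] = min over k∈[3,4] of m[3,k]+m[k+1,5]+p_{2}·p_k·p_{5}.
k=3: 0 + 450 + 10·10·9 = 1350; k=4: 500 + 0 + 10·5·9 = 950.
Minimum: 950 at k=4.

950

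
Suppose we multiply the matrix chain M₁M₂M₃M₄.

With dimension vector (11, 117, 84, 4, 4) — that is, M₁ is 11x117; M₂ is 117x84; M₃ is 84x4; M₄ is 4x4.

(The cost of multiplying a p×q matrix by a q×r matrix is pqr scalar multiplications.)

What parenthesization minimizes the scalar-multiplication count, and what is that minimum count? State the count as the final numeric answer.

Adjacent pairs: M₁M₂ = 11·117·84 = 108108; M₂M₃ = 117·84·4 = 39312; M₃M₄ = 84·4·4 = 1344.
Length 3: M₁..M₃: k=1: 0+39312+11·117·4=44460; k=2: 108108+0+11·84·4=111804 → min 44460 | M₂..M₄: k=2: 0+1344+117·84·4=40656; k=3: 39312+0+117·4·4=41184 → min 40656.
Length 4: M₁..M₄: k=1: 0+40656+11·117·4=45804; k=2: 108108+1344+11·84·4=113148; k=3: 44460+0+11·4·4=44636 → min 44636.
Optimal parenthesization: ((M₁(M₂M₃))M₄) with cost 44636.

44636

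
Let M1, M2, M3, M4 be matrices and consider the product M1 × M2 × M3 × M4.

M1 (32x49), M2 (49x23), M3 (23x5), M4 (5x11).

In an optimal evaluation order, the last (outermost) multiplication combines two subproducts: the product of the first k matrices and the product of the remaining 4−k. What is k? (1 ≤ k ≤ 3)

Adjacent pairs: M1M2 = 32·49·23 = 36064; M2M3 = 49·23·5 = 5635; M3M4 = 23·5·11 = 1265.
Length 3: M1..M3: k=1: 0+5635+32·49·5=13475; k=2: 36064+0+32·23·5=39744 → min 13475 | M2..M4: k=2: 0+1265+49·23·11=13662; k=3: 5635+0+49·5·11=8330 → min 8330.
Top-level splits: k=1: (M1..M1)·(M2..M4) → 0+8330+32·49·11 = 25578; k=2: (M1..M2)·(M3..M4) → 36064+1265+32·23·11 = 45425; k=3: (M1..M3)·(M4..M4) → 13475+0+32·5·11 = 15235.
Best split is after M3, i.e. k = 3.

3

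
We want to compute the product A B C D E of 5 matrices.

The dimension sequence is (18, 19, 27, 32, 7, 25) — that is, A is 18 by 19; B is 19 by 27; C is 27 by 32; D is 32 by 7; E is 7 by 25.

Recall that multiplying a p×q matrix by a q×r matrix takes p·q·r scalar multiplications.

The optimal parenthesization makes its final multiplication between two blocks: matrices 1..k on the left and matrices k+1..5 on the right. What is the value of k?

4

Adjacent pairs: AB = 18·19·27 = 9234; BC = 19·27·32 = 16416; CD = 27·32·7 = 6048; DE = 32·7·25 = 5600.
Length 3: A..C: k=1: 0+16416+18·19·32=27360; k=2: 9234+0+18·27·32=24786 → min 24786 | B..D: k=2: 0+6048+19·27·7=9639; k=3: 16416+0+19·32·7=20672 → min 9639 | C..E: k=3: 0+5600+27·32·25=27200; k=4: 6048+0+27·7·25=10773 → min 10773.
Length 4: A..D: k=1: 0+9639+18·19·7=12033; k=2: 9234+6048+18·27·7=18684; k=3: 24786+0+18·32·7=28818 → min 12033 | B..E: k=2: 0+10773+19·27·25=23598; k=3: 16416+5600+19·32·25=37216; k=4: 9639+0+19·7·25=12964 → min 12964.
Top-level splits: k=1: (A..A)·(B..E) → 0+12964+18·19·25 = 21514; k=2: (A..B)·(C..E) → 9234+10773+18·27·25 = 32157; k=3: (A..C)·(D..E) → 24786+5600+18·32·25 = 44786; k=4: (A..D)·(E..E) → 12033+0+18·7·25 = 15183.
Best split is after D, i.e. k = 4.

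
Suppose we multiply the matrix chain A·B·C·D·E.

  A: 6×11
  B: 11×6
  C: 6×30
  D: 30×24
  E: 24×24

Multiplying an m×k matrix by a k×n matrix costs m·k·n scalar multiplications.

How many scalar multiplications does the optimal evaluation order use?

9036

Adjacent pairs: AB = 6·11·6 = 396; BC = 11·6·30 = 1980; CD = 6·30·24 = 4320; DE = 30·24·24 = 17280.
Length 3: A..C: k=1: 0+1980+6·11·30=3960; k=2: 396+0+6·6·30=1476 → min 1476 | B..D: k=2: 0+4320+11·6·24=5904; k=3: 1980+0+11·30·24=9900 → min 5904 | C..E: k=3: 0+17280+6·30·24=21600; k=4: 4320+0+6·24·24=7776 → min 7776.
Length 4: A..D: k=1: 0+5904+6·11·24=7488; k=2: 396+4320+6·6·24=5580; k=3: 1476+0+6·30·24=5796 → min 5580 | B..E: k=2: 0+7776+11·6·24=9360; k=3: 1980+17280+11·30·24=27180; k=4: 5904+0+11·24·24=12240 → min 9360.
Length 5: A..E: k=1: 0+9360+6·11·24=10944; k=2: 396+7776+6·6·24=9036; k=3: 1476+17280+6·30·24=23076; k=4: 5580+0+6·24·24=9036 → min 9036.
Optimal order: ((A·B)·((C·D)·E)) with cost 9036.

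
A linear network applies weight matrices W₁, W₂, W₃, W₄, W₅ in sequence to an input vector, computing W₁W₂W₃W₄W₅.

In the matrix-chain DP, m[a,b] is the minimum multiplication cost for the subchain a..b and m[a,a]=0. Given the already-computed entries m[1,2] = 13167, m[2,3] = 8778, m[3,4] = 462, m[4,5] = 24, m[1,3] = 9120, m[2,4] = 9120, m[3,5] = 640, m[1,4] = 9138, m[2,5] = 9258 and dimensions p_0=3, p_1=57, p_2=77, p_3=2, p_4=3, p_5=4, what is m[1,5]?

m[1,5] = min over k∈[1,4] of m[1,k]+m[k+1,5]+p_{0}·p_k·p_{5}.
k=1: 0 + 9258 + 3·57·4 = 9942; k=2: 13167 + 640 + 3·77·4 = 14731; k=3: 9120 + 24 + 3·2·4 = 9168; k=4: 9138 + 0 + 3·3·4 = 9174.
Minimum: 9168 at k=3.

9168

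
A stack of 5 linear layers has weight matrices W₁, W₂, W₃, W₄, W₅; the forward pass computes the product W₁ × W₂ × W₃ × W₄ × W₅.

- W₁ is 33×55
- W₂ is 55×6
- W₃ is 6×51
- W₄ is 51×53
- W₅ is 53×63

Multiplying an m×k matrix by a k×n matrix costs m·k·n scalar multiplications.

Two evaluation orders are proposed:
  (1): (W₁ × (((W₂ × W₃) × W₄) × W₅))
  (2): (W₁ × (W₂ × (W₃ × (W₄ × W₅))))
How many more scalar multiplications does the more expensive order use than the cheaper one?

Order (1) = (W₁ × (((W₂ × W₃) × W₄) × W₅)): (W₂ × W₃): 55×6 by 6×51 → 55×51, cost 55·6·51 = 16830; ((W₂ × W₃) × W₄): 55×51 by 51×53 → 55×53, cost 55·51·53 = 148665; cumulative 165495; (((W₂ × W₃) × W₄) × W₅): 55×53 by 53×63 → 55×63, cost 55·53·63 = 183645; cumulative 349140; (W₁ × (((W₂ × W₃) × W₄) × W₅)): 33×55 by 55×63 → 33×63, cost 33·55·63 = 114345; cumulative 463485. Total 463485.
Order (2) = (W₁ × (W₂ × (W₃ × (W₄ × W₅)))): (W₄ × W₅): 51×53 by 53×63 → 51×63, cost 51·53·63 = 170289; (W₃ × (W₄ × W₅)): 6×51 by 51×63 → 6×63, cost 6·51·63 = 19278; cumulative 189567; (W₂ × (W₃ × (W₄ × W₅))): 55×6 by 6×63 → 55×63, cost 55·6·63 = 20790; cumulative 210357; (W₁ × (W₂ × (W₃ × (W₄ × W₅)))): 33×55 by 55×63 → 33×63, cost 33·55·63 = 114345; cumulative 324702. Total 324702.
Difference: |463485 − 324702| = 138783.

138783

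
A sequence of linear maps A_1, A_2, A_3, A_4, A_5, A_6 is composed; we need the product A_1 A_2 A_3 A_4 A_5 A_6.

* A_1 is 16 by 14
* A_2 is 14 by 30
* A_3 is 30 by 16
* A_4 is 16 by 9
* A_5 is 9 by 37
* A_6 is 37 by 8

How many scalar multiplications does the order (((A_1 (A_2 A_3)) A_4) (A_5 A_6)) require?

(A_2 A_3): 14×30 by 30×16 → 14×16, cost 14·30·16 = 6720
(A_1 (A_2 A_3)): 16×14 by 14×16 → 16×16, cost 16·14·16 = 3584; cumulative 10304
((A_1 (A_2 A_3)) A_4): 16×16 by 16×9 → 16×9, cost 16·16·9 = 2304; cumulative 12608
(A_5 A_6): 9×37 by 37×8 → 9×8, cost 9·37·8 = 2664
(((A_1 (A_2 A_3)) A_4) (A_5 A_6)): 16×9 by 9×8 → 16×8, cost 16·9·8 = 1152; cumulative 16424
Total: 16424 scalar multiplications.

16424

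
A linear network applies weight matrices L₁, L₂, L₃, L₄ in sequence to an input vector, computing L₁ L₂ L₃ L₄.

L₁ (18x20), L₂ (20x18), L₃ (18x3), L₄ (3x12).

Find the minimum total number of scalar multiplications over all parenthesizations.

2808

Adjacent pairs: L₁L₂ = 18·20·18 = 6480; L₂L₃ = 20·18·3 = 1080; L₃L₄ = 18·3·12 = 648.
Length 3: L₁..L₃: k=1: 0+1080+18·20·3=2160; k=2: 6480+0+18·18·3=7452 → min 2160 | L₂..L₄: k=2: 0+648+20·18·12=4968; k=3: 1080+0+20·3·12=1800 → min 1800.
Length 4: L₁..L₄: k=1: 0+1800+18·20·12=6120; k=2: 6480+648+18·18·12=11016; k=3: 2160+0+18·3·12=2808 → min 2808.
Optimal order: ((L₁ (L₂ L₃)) L₄) with cost 2808.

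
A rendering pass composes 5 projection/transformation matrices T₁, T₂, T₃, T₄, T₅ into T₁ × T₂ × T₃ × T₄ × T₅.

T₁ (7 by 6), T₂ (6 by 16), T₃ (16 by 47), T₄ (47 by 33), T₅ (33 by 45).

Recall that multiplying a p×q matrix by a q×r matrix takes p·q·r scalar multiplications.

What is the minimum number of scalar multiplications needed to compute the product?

24618

Adjacent pairs: T₁T₂ = 7·6·16 = 672; T₂T₃ = 6·16·47 = 4512; T₃T₄ = 16·47·33 = 24816; T₄T₅ = 47·33·45 = 69795.
Length 3: T₁..T₃: k=1: 0+4512+7·6·47=6486; k=2: 672+0+7·16·47=5936 → min 5936 | T₂..T₄: k=2: 0+24816+6·16·33=27984; k=3: 4512+0+6·47·33=13818 → min 13818 | T₃..T₅: k=3: 0+69795+16·47·45=103635; k=4: 24816+0+16·33·45=48576 → min 48576.
Length 4: T₁..T₄: k=1: 0+13818+7·6·33=15204; k=2: 672+24816+7·16·33=29184; k=3: 5936+0+7·47·33=16793 → min 15204 | T₂..T₅: k=2: 0+48576+6·16·45=52896; k=3: 4512+69795+6·47·45=86997; k=4: 13818+0+6·33·45=22728 → min 22728.
Length 5: T₁..T₅: k=1: 0+22728+7·6·45=24618; k=2: 672+48576+7·16·45=54288; k=3: 5936+69795+7·47·45=90536; k=4: 15204+0+7·33·45=25599 → min 24618.
Optimal order: (T₁ × (((T₂ × T₃) × T₄) × T₅)) with cost 24618.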